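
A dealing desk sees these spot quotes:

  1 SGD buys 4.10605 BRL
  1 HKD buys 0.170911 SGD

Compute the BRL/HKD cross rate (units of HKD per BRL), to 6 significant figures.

BRL/HKD = 1.42497

1 BRL ÷ 4.10605 = 0.243543 SGD
0.243543 SGD ÷ 0.170911 = 1.42497 HKD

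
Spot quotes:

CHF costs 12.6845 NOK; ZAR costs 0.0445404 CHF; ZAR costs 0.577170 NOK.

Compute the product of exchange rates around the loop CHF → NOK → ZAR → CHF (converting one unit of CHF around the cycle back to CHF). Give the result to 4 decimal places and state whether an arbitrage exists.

Around CHF → NOK → ZAR → CHF: 1 × 12.6845 ÷ 0.577170 × 0.0445404 = 0.978867
Product < 1; profitable direction is CHF → ZAR → NOK → CHF.

0.9789 (arbitrage exists)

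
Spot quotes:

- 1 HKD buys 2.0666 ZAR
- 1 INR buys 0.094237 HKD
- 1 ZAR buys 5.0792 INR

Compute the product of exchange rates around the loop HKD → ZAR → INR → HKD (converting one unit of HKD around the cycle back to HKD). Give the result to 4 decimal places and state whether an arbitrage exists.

0.9892 (arbitrage exists)

Around HKD → ZAR → INR → HKD: 1 × 2.0666 × 5.0792 × 0.094237 = 0.989175
Product < 1; profitable direction is HKD → INR → ZAR → HKD.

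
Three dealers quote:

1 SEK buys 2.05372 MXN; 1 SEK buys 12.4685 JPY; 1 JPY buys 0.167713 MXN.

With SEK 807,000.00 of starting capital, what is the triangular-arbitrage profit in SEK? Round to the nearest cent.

Profitable loop is SEK → JPY → MXN → SEK:
SEK 807,000.00 × 12.4685 = JPY 10,062,080
JPY 10,062,080 × 0.167713 = MXN 1,687,541.54
MXN 1,687,541.54 ÷ 2.05372 = SEK 821,699.91
Profit = SEK 821,699.91 − SEK 807,000.00

Profit: SEK 14,699.91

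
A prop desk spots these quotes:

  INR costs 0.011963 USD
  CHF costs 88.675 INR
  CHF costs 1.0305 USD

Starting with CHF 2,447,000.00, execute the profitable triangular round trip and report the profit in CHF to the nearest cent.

Profitable loop is CHF → INR → USD → CHF:
CHF 2,447,000.00 × 88.675 = INR 216,987,725.00
INR 216,987,725.00 × 0.011963 = USD 2,595,824.15
USD 2,595,824.15 ÷ 1.0305 = CHF 2,518,994.81
Profit = CHF 2,518,994.81 − CHF 2,447,000.00

Profit: CHF 71,994.81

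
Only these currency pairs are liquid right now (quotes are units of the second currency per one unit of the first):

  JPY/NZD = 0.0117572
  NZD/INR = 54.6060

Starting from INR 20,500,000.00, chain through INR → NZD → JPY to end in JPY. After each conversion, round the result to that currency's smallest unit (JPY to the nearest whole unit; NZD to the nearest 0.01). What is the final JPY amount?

JPY 31,930,785

INR 20,500,000.00 ÷ 54.6060 = NZD 375,416.62
NZD 375,416.62 ÷ 0.0117572 = JPY 31,930,785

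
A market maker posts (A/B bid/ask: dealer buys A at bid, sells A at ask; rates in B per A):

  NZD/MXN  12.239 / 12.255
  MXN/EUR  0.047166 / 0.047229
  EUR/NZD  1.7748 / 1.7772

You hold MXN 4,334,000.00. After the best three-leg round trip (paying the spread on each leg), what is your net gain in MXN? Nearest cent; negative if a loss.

Net profit: MXN 106,310.17

Best loop MXN → EUR → NZD → MXN:
MXN 4,334,000.00 × 0.047166 (sell MXN at bid) = EUR 204,417.44
EUR 204,417.44 × 1.7748 (sell EUR at bid) = NZD 362,800.08
NZD 362,800.08 × 12.239 (sell NZD at bid) = MXN 4,440,310.17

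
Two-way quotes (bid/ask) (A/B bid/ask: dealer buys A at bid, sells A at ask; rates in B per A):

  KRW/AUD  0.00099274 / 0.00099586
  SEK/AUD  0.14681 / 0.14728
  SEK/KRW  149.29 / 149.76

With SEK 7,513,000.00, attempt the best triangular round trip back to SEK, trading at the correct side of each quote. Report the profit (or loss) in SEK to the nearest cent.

Net profit: SEK 47,244.70

Best loop SEK → KRW → AUD → SEK:
SEK 7,513,000.00 × 149.29 (sell SEK at bid) = KRW 1,121,615,770
KRW 1,121,615,770 × 0.00099274 (sell KRW at bid) = AUD 1,113,472.84
AUD 1,113,472.84 ÷ 0.14728 (buy SEK at ask) = SEK 7,560,244.70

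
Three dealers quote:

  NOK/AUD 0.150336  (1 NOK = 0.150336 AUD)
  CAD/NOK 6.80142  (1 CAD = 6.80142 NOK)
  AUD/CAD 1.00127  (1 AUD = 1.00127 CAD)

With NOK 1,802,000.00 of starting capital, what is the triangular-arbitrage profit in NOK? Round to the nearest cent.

Profit: NOK 42,881.92

Profitable loop is NOK → AUD → CAD → NOK:
NOK 1,802,000.00 × 0.150336 = AUD 270,905.47
AUD 270,905.47 × 1.00127 = CAD 271,249.52
CAD 271,249.52 × 6.80142 = NOK 1,844,881.92
Profit = NOK 1,844,881.92 − NOK 1,802,000.00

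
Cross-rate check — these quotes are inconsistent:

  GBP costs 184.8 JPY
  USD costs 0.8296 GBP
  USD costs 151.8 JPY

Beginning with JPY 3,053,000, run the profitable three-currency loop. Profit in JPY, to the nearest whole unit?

Profit: JPY 30,371

Profitable loop is JPY → USD → GBP → JPY:
JPY 3,053,000 ÷ 151.8 = USD 20,111.99
USD 20,111.99 × 0.8296 = GBP 16,684.91
GBP 16,684.91 × 184.8 = JPY 3,083,371
Profit = JPY 3,083,371 − JPY 3,053,000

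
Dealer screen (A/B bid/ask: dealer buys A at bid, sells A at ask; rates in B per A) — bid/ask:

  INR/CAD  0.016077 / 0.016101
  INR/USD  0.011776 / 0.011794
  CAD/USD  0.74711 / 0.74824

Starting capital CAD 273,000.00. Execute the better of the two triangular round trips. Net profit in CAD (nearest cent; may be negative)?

Best loop CAD → USD → INR → CAD:
CAD 273,000.00 × 0.74711 (sell CAD at bid) = USD 203,961.03
USD 203,961.03 ÷ 0.011794 (buy INR at ask) = INR 17,293,626.42
INR 17,293,626.42 × 0.016077 (sell INR at bid) = CAD 278,029.63

Net profit: CAD 5,029.63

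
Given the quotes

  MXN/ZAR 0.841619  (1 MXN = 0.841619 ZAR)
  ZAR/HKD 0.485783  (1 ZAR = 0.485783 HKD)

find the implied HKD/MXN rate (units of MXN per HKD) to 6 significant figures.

HKD/MXN = 2.44592

1 HKD ÷ 0.485783 = 2.05853 ZAR
2.05853 ZAR ÷ 0.841619 = 2.44592 MXN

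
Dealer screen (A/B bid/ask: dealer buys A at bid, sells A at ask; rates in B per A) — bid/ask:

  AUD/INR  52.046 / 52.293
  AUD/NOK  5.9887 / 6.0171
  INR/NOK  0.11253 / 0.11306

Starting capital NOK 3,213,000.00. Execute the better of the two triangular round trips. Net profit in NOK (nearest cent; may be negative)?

Best loop NOK → INR → AUD → NOK:
NOK 3,213,000.00 ÷ 0.11306 (buy INR at ask) = INR 28,418,538.83
INR 28,418,538.83 ÷ 52.293 (buy AUD at ask) = AUD 543,448.24
AUD 543,448.24 × 5.9887 (sell AUD at bid) = NOK 3,254,548.48

Net profit: NOK 41,548.48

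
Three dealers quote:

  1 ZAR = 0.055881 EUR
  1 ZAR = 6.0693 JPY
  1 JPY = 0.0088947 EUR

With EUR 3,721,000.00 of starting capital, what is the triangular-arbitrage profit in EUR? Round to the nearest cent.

Profit: EUR 130,713.09

Profitable loop is EUR → JPY → ZAR → EUR:
EUR 3,721,000.00 ÷ 0.0088947 = JPY 418,339,011
JPY 418,339,011 ÷ 6.0693 = ZAR 68,927,060.92
ZAR 68,927,060.92 × 0.055881 = EUR 3,851,713.09
Profit = EUR 3,851,713.09 − EUR 3,721,000.00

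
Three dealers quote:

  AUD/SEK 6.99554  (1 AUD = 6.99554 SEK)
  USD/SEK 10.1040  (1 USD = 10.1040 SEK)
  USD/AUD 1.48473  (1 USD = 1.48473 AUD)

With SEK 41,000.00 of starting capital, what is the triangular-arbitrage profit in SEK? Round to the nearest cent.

Profitable loop is SEK → USD → AUD → SEK:
SEK 41,000.00 ÷ 10.1040 = USD 4,057.80
USD 4,057.80 × 1.48473 = AUD 6,024.74
AUD 6,024.74 × 6.99554 = SEK 42,146.28
Profit = SEK 42,146.28 − SEK 41,000.00

Profit: SEK 1,146.28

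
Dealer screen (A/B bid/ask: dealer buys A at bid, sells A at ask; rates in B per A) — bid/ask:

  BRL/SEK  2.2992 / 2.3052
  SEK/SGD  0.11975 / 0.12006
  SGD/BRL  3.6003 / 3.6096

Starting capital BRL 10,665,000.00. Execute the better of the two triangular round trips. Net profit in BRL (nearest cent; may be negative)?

Net profit: BRL 10,662.41

Best loop BRL → SGD → SEK → BRL:
BRL 10,665,000.00 ÷ 3.6096 (buy SGD at ask) = SGD 2,954,621.01
SGD 2,954,621.01 ÷ 0.12006 (buy SEK at ask) = SEK 24,609,536.99
SEK 24,609,536.99 ÷ 2.3052 (buy BRL at ask) = BRL 10,675,662.41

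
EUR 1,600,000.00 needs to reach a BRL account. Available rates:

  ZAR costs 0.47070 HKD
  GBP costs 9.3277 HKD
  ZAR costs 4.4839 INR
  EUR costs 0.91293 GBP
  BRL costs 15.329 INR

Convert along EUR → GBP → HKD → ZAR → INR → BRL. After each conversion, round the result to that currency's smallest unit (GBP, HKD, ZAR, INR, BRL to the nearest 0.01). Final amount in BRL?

BRL 8,467,007.16

EUR 1,600,000.00 × 0.91293 = GBP 1,460,688.00
GBP 1,460,688.00 × 9.3277 = HKD 13,624,859.46
HKD 13,624,859.46 ÷ 0.47070 = ZAR 28,945,951.69
ZAR 28,945,951.69 × 4.4839 = INR 129,790,752.78
INR 129,790,752.78 ÷ 15.329 = BRL 8,467,007.16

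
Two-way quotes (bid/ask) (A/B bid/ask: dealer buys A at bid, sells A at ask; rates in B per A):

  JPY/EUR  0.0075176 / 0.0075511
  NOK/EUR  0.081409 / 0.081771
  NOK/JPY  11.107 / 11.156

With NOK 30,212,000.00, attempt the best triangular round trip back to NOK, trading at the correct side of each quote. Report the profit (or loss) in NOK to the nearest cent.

Best loop NOK → JPY → EUR → NOK:
NOK 30,212,000.00 × 11.107 (sell NOK at bid) = JPY 335,564,684
JPY 335,564,684 × 0.0075176 (sell JPY at bid) = EUR 2,522,641.07
EUR 2,522,641.07 ÷ 0.081771 (buy NOK at ask) = NOK 30,850,069.93

Net profit: NOK 638,069.93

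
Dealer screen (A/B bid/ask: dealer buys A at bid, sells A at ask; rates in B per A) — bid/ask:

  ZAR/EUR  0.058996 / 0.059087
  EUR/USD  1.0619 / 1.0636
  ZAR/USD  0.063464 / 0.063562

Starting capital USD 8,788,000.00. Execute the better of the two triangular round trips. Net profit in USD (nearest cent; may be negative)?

Net profit: USD 86,567.98

Best loop USD → EUR → ZAR → USD:
USD 8,788,000.00 ÷ 1.0636 (buy EUR at ask) = EUR 8,262,504.70
EUR 8,262,504.70 ÷ 0.059087 (buy ZAR at ask) = ZAR 139,836,253.34
ZAR 139,836,253.34 × 0.063464 (sell ZAR at bid) = USD 8,874,567.98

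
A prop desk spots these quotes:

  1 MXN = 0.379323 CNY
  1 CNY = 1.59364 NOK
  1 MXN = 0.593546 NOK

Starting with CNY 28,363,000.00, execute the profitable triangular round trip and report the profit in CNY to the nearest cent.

Profitable loop is CNY → NOK → MXN → CNY:
CNY 28,363,000.00 × 1.59364 = NOK 45,200,411.32
NOK 45,200,411.32 ÷ 0.593546 = MXN 76,153,173.17
MXN 76,153,173.17 × 0.379323 = CNY 28,886,650.10
Profit = CNY 28,886,650.10 − CNY 28,363,000.00

Profit: CNY 523,650.10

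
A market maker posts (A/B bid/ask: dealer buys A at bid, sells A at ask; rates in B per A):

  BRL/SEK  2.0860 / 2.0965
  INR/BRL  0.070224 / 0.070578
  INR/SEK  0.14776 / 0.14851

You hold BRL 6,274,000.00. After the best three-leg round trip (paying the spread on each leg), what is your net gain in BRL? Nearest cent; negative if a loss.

Best loop BRL → INR → SEK → BRL:
BRL 6,274,000.00 ÷ 0.070578 (buy INR at ask) = INR 88,894,556.38
INR 88,894,556.38 × 0.14776 (sell INR at bid) = SEK 13,135,059.65
SEK 13,135,059.65 ÷ 2.0965 (buy BRL at ask) = BRL 6,265,232.36

Net result: BRL -8,767.64 (no profitable arbitrage after spreads)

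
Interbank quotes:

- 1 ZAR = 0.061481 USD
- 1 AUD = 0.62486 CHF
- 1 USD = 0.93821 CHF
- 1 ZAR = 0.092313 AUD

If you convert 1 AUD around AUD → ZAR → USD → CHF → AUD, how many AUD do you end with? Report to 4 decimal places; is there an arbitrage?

1.0000 (no arbitrage)

Around AUD → ZAR → USD → CHF → AUD: 1 ÷ 0.092313 × 0.061481 × 0.93821 ÷ 0.62486 = 0.999989
Product ≈ 1 (deviation 0.001%, within rounding noise).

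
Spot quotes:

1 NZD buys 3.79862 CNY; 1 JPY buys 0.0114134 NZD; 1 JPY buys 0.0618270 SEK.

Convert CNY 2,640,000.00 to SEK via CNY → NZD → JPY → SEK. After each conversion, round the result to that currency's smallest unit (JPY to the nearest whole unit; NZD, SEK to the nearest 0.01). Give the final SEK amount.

SEK 3,764,793.92

CNY 2,640,000.00 ÷ 3.79862 = NZD 694,989.23
NZD 694,989.23 ÷ 0.0114134 = JPY 60,892,392
JPY 60,892,392 × 0.0618270 = SEK 3,764,793.92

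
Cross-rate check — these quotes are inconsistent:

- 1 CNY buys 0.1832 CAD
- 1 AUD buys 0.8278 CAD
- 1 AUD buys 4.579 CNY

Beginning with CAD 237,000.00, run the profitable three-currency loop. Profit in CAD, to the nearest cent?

Profit: CAD 3,170.15

Profitable loop is CAD → AUD → CNY → CAD:
CAD 237,000.00 ÷ 0.8278 = AUD 286,301.04
AUD 286,301.04 × 4.579 = CNY 1,310,972.46
CNY 1,310,972.46 × 0.1832 = CAD 240,170.15
Profit = CAD 240,170.15 − CAD 237,000.00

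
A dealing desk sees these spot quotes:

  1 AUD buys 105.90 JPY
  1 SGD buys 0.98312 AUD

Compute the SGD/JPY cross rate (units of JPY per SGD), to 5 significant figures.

SGD/JPY = 104.11

1 SGD × 0.98312 = 0.98312 AUD
0.98312 AUD × 105.90 = 104.112 JPY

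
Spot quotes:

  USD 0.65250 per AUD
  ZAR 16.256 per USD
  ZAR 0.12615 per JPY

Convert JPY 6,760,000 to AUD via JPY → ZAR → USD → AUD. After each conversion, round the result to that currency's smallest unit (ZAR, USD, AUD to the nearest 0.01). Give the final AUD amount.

JPY 6,760,000 × 0.12615 = ZAR 852,774.00
ZAR 852,774.00 ÷ 16.256 = USD 52,459.03
USD 52,459.03 ÷ 0.65250 = AUD 80,396.98

AUD 80,396.98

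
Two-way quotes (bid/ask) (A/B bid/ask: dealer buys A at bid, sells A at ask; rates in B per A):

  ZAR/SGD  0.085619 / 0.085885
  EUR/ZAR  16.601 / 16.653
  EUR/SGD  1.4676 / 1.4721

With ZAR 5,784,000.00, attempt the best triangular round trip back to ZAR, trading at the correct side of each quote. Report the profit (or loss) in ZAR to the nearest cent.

Best loop ZAR → EUR → SGD → ZAR:
ZAR 5,784,000.00 ÷ 16.653 (buy EUR at ask) = EUR 347,324.81
EUR 347,324.81 × 1.4676 (sell EUR at bid) = SGD 509,733.89
SGD 509,733.89 ÷ 0.085885 (buy ZAR at ask) = ZAR 5,935,074.64

Net profit: ZAR 151,074.64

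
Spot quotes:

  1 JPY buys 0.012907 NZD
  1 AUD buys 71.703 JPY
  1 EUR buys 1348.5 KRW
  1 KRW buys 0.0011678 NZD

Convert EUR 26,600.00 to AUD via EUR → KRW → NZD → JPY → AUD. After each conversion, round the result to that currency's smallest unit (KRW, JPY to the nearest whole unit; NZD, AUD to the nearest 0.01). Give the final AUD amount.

EUR 26,600.00 × 1348.5 = KRW 35,870,100
KRW 35,870,100 × 0.0011678 = NZD 41,889.10
NZD 41,889.10 ÷ 0.012907 = JPY 3,245,456
JPY 3,245,456 ÷ 71.703 = AUD 45,262.49

AUD 45,262.49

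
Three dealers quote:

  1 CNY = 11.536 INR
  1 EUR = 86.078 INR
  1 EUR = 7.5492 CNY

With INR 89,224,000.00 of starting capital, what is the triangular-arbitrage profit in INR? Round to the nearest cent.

Profitable loop is INR → EUR → CNY → INR:
INR 89,224,000.00 ÷ 86.078 = EUR 1,036,548.25
EUR 1,036,548.25 × 7.5492 = CNY 7,825,110.03
CNY 7,825,110.03 × 11.536 = INR 90,270,469.26
Profit = INR 90,270,469.26 − INR 89,224,000.00

Profit: INR 1,046,469.26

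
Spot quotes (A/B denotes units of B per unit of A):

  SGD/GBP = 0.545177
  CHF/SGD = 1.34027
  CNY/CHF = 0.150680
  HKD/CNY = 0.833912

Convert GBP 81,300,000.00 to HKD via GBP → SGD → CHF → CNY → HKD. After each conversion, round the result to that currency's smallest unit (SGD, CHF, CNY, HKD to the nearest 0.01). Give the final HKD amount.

HKD 885,492,502.96

GBP 81,300,000.00 ÷ 0.545177 = SGD 149,125,880.22
SGD 149,125,880.22 ÷ 1.34027 = CHF 111,265,551.14
CHF 111,265,551.14 ÷ 0.150680 = CNY 738,422,824.13
CNY 738,422,824.13 ÷ 0.833912 = HKD 885,492,502.96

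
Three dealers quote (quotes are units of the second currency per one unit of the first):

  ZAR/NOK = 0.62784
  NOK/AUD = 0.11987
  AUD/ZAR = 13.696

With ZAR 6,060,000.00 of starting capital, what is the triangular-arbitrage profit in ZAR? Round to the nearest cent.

Profit: ZAR 186,343.43

Profitable loop is ZAR → NOK → AUD → ZAR:
ZAR 6,060,000.00 × 0.62784 = NOK 3,804,710.40
NOK 3,804,710.40 × 0.11987 = AUD 456,070.64
AUD 456,070.64 × 13.696 = ZAR 6,246,343.43
Profit = ZAR 6,246,343.43 − ZAR 6,060,000.00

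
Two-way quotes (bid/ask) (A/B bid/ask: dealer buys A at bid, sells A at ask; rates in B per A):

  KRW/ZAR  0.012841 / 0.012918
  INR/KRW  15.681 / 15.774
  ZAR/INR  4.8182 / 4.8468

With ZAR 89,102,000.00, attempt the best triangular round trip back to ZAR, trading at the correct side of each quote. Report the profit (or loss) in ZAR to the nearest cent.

Net profit: ZAR 1,116,424.05

Best loop ZAR → KRW → INR → ZAR:
ZAR 89,102,000.00 ÷ 0.012918 (buy KRW at ask) = KRW 6,897,507,354
KRW 6,897,507,354 ÷ 15.774 (buy INR at ask) = INR 437,270,657.67
INR 437,270,657.67 ÷ 4.8468 (buy ZAR at ask) = ZAR 90,218,424.05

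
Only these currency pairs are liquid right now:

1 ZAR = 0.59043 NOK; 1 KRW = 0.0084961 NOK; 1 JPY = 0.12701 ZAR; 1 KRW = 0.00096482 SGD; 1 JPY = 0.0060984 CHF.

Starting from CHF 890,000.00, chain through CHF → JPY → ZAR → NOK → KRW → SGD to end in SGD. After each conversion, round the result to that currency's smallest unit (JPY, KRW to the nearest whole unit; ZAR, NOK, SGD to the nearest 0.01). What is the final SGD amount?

CHF 890,000.00 ÷ 0.0060984 = JPY 145,939,919
JPY 145,939,919 × 0.12701 = ZAR 18,535,829.11
ZAR 18,535,829.11 × 0.59043 = NOK 10,944,109.58
NOK 10,944,109.58 ÷ 0.0084961 = KRW 1,288,133,329
KRW 1,288,133,329 × 0.00096482 = SGD 1,242,816.80

SGD 1,242,816.80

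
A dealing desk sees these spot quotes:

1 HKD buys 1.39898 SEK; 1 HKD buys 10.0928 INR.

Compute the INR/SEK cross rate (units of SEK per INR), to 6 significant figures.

1 INR ÷ 10.0928 = 0.0990805 HKD
0.0990805 HKD × 1.39898 = 0.138612 SEK

INR/SEK = 0.138612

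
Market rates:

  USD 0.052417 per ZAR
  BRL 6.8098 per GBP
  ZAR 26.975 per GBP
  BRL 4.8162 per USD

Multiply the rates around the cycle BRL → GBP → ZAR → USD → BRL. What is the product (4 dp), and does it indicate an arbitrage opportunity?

1.0000 (no arbitrage)

Around BRL → GBP → ZAR → USD → BRL: 1 ÷ 6.8098 × 26.975 × 0.052417 × 4.8162 = 1.000009
Product ≈ 1 (deviation 0.001%, within rounding noise).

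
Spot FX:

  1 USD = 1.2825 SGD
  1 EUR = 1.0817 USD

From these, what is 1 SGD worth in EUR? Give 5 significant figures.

1 SGD ÷ 1.2825 = 0.779727 USD
0.779727 USD ÷ 1.0817 = 0.720835 EUR

SGD/EUR = 0.72083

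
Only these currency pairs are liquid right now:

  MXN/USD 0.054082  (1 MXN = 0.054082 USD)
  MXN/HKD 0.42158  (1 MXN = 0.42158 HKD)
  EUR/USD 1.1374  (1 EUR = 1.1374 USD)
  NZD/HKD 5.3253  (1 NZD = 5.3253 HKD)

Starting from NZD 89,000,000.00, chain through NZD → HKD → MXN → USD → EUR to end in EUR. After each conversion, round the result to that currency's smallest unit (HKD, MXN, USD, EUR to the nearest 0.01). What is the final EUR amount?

EUR 53,455,648.89

NZD 89,000,000.00 × 5.3253 = HKD 473,951,700.00
HKD 473,951,700.00 ÷ 0.42158 = MXN 1,124,227,192.94
MXN 1,124,227,192.94 × 0.054082 = USD 60,800,455.05
USD 60,800,455.05 ÷ 1.1374 = EUR 53,455,648.89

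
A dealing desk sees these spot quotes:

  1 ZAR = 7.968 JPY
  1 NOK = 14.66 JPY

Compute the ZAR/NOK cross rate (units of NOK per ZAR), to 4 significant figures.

1 ZAR × 7.968 = 7.968 JPY
7.968 JPY ÷ 14.66 = 0.54352 NOK

ZAR/NOK = 0.5435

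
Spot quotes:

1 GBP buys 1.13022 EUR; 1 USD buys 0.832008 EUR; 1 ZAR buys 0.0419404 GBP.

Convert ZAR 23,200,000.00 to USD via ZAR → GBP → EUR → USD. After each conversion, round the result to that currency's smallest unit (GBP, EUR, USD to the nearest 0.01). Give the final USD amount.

ZAR 23,200,000.00 × 0.0419404 = GBP 973,017.28
GBP 973,017.28 × 1.13022 = EUR 1,099,723.59
EUR 1,099,723.59 ÷ 0.832008 = USD 1,321,770.45

USD 1,321,770.45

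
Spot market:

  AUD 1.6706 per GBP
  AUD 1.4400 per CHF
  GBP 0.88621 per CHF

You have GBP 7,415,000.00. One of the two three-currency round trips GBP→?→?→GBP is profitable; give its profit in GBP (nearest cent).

Profit: GBP 208,559.37

Profitable loop is GBP → AUD → CHF → GBP:
GBP 7,415,000.00 × 1.6706 = AUD 12,387,499.00
AUD 12,387,499.00 ÷ 1.4400 = CHF 8,602,429.86
CHF 8,602,429.86 × 0.88621 = GBP 7,623,559.37
Profit = GBP 7,623,559.37 − GBP 7,415,000.00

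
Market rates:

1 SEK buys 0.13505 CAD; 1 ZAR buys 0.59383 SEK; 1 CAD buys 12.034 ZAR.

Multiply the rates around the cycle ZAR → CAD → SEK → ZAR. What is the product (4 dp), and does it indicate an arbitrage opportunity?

1.0362 (arbitrage exists)

Around ZAR → CAD → SEK → ZAR: 1 ÷ 12.034 ÷ 0.13505 ÷ 0.59383 = 1.036175
Product > 1; profitable direction is ZAR → CAD → SEK → ZAR.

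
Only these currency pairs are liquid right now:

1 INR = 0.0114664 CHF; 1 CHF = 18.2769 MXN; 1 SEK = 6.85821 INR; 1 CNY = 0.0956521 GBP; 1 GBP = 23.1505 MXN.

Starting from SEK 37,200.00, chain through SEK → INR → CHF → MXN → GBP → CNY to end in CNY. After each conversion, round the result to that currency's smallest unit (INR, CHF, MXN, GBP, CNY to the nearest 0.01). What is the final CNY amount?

CNY 24,145.11

SEK 37,200.00 × 6.85821 = INR 255,125.41
INR 255,125.41 × 0.0114664 = CHF 2,925.37
CHF 2,925.37 × 18.2769 = MXN 53,466.69
MXN 53,466.69 ÷ 23.1505 = GBP 2,309.53
GBP 2,309.53 ÷ 0.0956521 = CNY 24,145.11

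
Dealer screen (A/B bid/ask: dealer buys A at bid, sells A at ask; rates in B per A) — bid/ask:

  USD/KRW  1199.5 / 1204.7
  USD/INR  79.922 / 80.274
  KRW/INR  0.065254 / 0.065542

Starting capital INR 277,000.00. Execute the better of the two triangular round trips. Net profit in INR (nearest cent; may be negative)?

Best loop INR → KRW → USD → INR:
INR 277,000.00 ÷ 0.065542 (buy KRW at ask) = KRW 4,226,298
KRW 4,226,298 ÷ 1204.7 (buy USD at ask) = USD 3,508.17
USD 3,508.17 × 79.922 (sell USD at bid) = INR 280,380.31

Net profit: INR 3,380.31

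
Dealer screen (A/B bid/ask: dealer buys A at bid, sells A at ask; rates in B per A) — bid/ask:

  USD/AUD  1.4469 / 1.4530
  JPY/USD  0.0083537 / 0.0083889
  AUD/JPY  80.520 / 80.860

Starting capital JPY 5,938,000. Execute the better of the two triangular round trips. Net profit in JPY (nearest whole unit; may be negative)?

Net profit: JPY 86,706

Best loop JPY → AUD → USD → JPY:
JPY 5,938,000 ÷ 80.860 (buy AUD at ask) = AUD 73,435.57
AUD 73,435.57 ÷ 1.4530 (buy USD at ask) = USD 50,540.65
USD 50,540.65 ÷ 0.0083889 (buy JPY at ask) = JPY 6,024,706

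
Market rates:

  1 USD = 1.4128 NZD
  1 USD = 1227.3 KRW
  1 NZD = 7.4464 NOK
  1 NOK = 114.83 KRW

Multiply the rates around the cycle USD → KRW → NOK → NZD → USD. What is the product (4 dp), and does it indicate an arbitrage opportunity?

Around USD → KRW → NOK → NZD → USD: 1 × 1227.3 ÷ 114.83 ÷ 7.4464 ÷ 1.4128 = 1.015941
Product > 1; profitable direction is USD → KRW → NOK → NZD → USD.

1.0159 (arbitrage exists)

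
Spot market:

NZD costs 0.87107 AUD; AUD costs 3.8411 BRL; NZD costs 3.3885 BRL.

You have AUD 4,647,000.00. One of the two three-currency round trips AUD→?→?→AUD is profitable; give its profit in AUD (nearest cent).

Profit: AUD 59,212.05

Profitable loop is AUD → NZD → BRL → AUD:
AUD 4,647,000.00 ÷ 0.87107 = NZD 5,334,818.10
NZD 5,334,818.10 × 3.3885 = BRL 18,077,031.12
BRL 18,077,031.12 ÷ 3.8411 = AUD 4,706,212.05
Profit = AUD 4,706,212.05 − AUD 4,647,000.00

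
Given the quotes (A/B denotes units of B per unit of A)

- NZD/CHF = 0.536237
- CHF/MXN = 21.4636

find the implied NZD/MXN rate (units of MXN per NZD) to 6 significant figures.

1 NZD × 0.536237 = 0.536237 CHF
0.536237 CHF × 21.4636 = 11.5096 MXN

NZD/MXN = 11.5096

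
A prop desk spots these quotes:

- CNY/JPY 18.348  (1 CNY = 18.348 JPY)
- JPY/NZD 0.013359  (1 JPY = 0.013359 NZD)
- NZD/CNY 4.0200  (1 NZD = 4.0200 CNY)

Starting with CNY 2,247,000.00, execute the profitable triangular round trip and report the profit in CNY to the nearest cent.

Profitable loop is CNY → NZD → JPY → CNY:
CNY 2,247,000.00 ÷ 4.0200 = NZD 558,955.22
NZD 558,955.22 ÷ 0.013359 = JPY 41,841,098
JPY 41,841,098 ÷ 18.348 = CNY 2,280,417.36
Profit = CNY 2,280,417.36 − CNY 2,247,000.00

Profit: CNY 33,417.36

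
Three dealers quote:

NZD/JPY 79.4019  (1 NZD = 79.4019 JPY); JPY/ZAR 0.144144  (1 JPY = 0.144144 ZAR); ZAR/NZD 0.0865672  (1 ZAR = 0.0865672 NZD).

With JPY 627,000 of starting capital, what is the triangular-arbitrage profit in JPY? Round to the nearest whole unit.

Profitable loop is JPY → NZD → ZAR → JPY:
JPY 627,000 ÷ 79.4019 = NZD 7,896.54
NZD 7,896.54 ÷ 0.0865672 = ZAR 91,218.57
ZAR 91,218.57 ÷ 0.144144 = JPY 632,829
Profit = JPY 632,829 − JPY 627,000

Profit: JPY 5,829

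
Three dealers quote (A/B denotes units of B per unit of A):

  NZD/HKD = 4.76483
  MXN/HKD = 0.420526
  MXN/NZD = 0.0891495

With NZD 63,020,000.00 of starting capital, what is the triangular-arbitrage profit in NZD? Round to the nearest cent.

Profitable loop is NZD → HKD → MXN → NZD:
NZD 63,020,000.00 × 4.76483 = HKD 300,279,586.60
HKD 300,279,586.60 ÷ 0.420526 = MXN 714,057,125.12
MXN 714,057,125.12 × 0.0891495 = NZD 63,657,835.68
Profit = NZD 63,657,835.68 − NZD 63,020,000.00

Profit: NZD 637,835.68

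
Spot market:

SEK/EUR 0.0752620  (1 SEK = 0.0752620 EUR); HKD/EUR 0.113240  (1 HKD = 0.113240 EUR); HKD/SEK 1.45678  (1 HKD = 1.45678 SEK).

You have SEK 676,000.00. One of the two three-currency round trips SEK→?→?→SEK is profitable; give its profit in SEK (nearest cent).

Profitable loop is SEK → HKD → EUR → SEK:
SEK 676,000.00 ÷ 1.45678 = HKD 464,037.12
HKD 464,037.12 × 0.113240 = EUR 52,547.56
EUR 52,547.56 ÷ 0.0752620 = SEK 698,195.16
Profit = SEK 698,195.16 − SEK 676,000.00

Profit: SEK 22,195.16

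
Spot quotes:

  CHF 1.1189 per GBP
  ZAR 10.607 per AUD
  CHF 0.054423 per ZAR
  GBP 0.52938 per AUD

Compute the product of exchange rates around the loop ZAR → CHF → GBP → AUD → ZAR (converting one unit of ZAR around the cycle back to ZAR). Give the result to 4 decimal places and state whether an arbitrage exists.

0.9746 (arbitrage exists)

Around ZAR → CHF → GBP → AUD → ZAR: 1 × 0.054423 ÷ 1.1189 ÷ 0.52938 × 10.607 = 0.974577
Product < 1; profitable direction is ZAR → AUD → GBP → CHF → ZAR.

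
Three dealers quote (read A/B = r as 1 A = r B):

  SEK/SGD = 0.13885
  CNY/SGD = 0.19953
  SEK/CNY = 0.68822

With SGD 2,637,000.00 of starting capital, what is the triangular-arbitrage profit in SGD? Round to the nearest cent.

Profitable loop is SGD → CNY → SEK → SGD:
SGD 2,637,000.00 ÷ 0.19953 = CNY 13,216,057.74
CNY 13,216,057.74 ÷ 0.68822 = SEK 19,203,245.67
SEK 19,203,245.67 × 0.13885 = SGD 2,666,370.66
Profit = SGD 2,666,370.66 − SGD 2,637,000.00

Profit: SGD 29,370.66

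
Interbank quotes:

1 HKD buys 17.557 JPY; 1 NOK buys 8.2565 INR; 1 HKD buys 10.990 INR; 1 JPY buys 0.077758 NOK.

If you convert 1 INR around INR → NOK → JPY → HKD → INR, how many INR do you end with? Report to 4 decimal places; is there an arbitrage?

0.9750 (arbitrage exists)

Around INR → NOK → JPY → HKD → INR: 1 ÷ 8.2565 ÷ 0.077758 ÷ 17.557 × 10.990 = 0.975004
Product < 1; profitable direction is INR → HKD → JPY → NOK → INR.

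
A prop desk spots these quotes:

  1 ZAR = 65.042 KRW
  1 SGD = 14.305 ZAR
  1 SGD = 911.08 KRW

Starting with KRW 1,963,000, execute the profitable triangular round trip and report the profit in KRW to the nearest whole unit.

Profit: KRW 41,682

Profitable loop is KRW → SGD → ZAR → KRW:
KRW 1,963,000 ÷ 911.08 = SGD 2,154.59
SGD 2,154.59 × 14.305 = ZAR 30,821.35
ZAR 30,821.35 × 65.042 = KRW 2,004,682
Profit = KRW 2,004,682 − KRW 1,963,000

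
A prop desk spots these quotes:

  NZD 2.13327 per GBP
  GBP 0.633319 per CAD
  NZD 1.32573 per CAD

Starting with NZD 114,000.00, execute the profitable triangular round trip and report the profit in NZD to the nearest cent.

Profitable loop is NZD → CAD → GBP → NZD:
NZD 114,000.00 ÷ 1.32573 = CAD 85,990.36
CAD 85,990.36 × 0.633319 = GBP 54,459.33
GBP 54,459.33 × 2.13327 = NZD 116,176.45
Profit = NZD 116,176.45 − NZD 114,000.00

Profit: NZD 2,176.45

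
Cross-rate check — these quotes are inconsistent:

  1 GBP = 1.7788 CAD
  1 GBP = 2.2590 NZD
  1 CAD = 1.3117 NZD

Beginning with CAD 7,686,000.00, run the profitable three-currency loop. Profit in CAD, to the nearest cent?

Profit: CAD 252,634.16

Profitable loop is CAD → NZD → GBP → CAD:
CAD 7,686,000.00 × 1.3117 = NZD 10,081,726.20
NZD 10,081,726.20 ÷ 2.2590 = GBP 4,462,915.54
GBP 4,462,915.54 × 1.7788 = CAD 7,938,634.16
Profit = CAD 7,938,634.16 − CAD 7,686,000.00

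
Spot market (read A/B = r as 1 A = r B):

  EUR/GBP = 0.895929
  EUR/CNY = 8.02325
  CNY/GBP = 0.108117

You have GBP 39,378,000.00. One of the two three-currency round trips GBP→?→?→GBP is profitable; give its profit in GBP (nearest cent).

Profit: GBP 1,292,820.84

Profitable loop is GBP → CNY → EUR → GBP:
GBP 39,378,000.00 ÷ 0.108117 = CNY 364,216,543.19
CNY 364,216,543.19 ÷ 8.02325 = EUR 45,395,138.28
EUR 45,395,138.28 × 0.895929 = GBP 40,670,820.84
Profit = GBP 40,670,820.84 − GBP 39,378,000.00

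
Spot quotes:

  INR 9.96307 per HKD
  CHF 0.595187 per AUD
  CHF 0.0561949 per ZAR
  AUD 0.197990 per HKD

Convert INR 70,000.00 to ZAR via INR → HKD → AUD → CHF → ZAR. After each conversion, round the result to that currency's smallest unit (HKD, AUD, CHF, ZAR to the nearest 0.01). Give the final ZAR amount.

ZAR 14,733.54

INR 70,000.00 ÷ 9.96307 = HKD 7,025.95
HKD 7,025.95 × 0.197990 = AUD 1,391.07
AUD 1,391.07 × 0.595187 = CHF 827.95
CHF 827.95 ÷ 0.0561949 = ZAR 14,733.54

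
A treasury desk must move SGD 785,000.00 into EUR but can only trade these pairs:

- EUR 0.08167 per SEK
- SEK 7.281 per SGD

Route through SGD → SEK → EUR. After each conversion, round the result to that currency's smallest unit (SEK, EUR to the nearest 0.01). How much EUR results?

EUR 466,791.83

SGD 785,000.00 × 7.281 = SEK 5,715,585.00
SEK 5,715,585.00 × 0.08167 = EUR 466,791.83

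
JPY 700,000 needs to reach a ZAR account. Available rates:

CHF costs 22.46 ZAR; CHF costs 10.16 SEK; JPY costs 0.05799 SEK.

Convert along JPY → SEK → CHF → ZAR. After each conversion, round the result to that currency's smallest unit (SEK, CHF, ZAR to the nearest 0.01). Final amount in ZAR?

JPY 700,000 × 0.05799 = SEK 40,593.00
SEK 40,593.00 ÷ 10.16 = CHF 3,995.37
CHF 3,995.37 × 22.46 = ZAR 89,736.01

ZAR 89,736.01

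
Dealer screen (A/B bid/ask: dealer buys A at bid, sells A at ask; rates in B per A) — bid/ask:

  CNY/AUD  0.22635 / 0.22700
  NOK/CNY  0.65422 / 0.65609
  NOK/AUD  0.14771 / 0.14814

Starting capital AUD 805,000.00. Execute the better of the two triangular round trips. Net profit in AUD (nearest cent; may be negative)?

Best loop AUD → NOK → CNY → AUD:
AUD 805,000.00 ÷ 0.14814 (buy NOK at ask) = NOK 5,434,048.87
NOK 5,434,048.87 × 0.65422 (sell NOK at bid) = CNY 3,555,063.45
CNY 3,555,063.45 × 0.22635 (sell CNY at bid) = AUD 804,688.61

Net result: AUD -311.39 (no profitable arbitrage after spreads)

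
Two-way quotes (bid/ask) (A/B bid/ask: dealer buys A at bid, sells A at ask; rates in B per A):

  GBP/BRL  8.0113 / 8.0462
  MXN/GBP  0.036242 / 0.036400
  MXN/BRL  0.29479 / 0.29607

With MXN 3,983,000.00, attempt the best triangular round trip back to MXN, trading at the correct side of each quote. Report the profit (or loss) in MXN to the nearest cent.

Best loop MXN → BRL → GBP → MXN:
MXN 3,983,000.00 × 0.29479 (sell MXN at bid) = BRL 1,174,148.57
BRL 1,174,148.57 ÷ 8.0462 (buy GBP at ask) = GBP 145,925.85
GBP 145,925.85 ÷ 0.036400 (buy MXN at ask) = MXN 4,008,951.91

Net profit: MXN 25,951.91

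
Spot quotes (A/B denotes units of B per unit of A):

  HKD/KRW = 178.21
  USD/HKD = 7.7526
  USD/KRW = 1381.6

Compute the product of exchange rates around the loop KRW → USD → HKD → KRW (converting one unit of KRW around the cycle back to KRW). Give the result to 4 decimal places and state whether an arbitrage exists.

Around KRW → USD → HKD → KRW: 1 ÷ 1381.6 × 7.7526 × 178.21 = 0.999993
Product ≈ 1 (deviation 0.001%, within rounding noise).

1.0000 (no arbitrage)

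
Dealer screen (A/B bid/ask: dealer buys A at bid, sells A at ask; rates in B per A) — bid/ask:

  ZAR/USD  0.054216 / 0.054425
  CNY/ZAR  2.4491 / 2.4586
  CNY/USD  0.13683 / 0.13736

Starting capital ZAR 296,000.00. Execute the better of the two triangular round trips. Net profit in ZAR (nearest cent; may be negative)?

Best loop ZAR → CNY → USD → ZAR:
ZAR 296,000.00 ÷ 2.4586 (buy CNY at ask) = CNY 120,393.72
CNY 120,393.72 × 0.13683 (sell CNY at bid) = USD 16,473.47
USD 16,473.47 ÷ 0.054425 (buy ZAR at ask) = ZAR 302,682.09

Net profit: ZAR 6,682.09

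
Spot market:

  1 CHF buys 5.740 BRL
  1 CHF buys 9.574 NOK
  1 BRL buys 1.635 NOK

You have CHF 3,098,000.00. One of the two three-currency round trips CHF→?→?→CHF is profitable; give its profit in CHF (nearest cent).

Profit: CHF 62,422.81

Profitable loop is CHF → NOK → BRL → CHF:
CHF 3,098,000.00 × 9.574 = NOK 29,660,252.00
NOK 29,660,252.00 ÷ 1.635 = BRL 18,140,826.91
BRL 18,140,826.91 ÷ 5.740 = CHF 3,160,422.81
Profit = CHF 3,160,422.81 − CHF 3,098,000.00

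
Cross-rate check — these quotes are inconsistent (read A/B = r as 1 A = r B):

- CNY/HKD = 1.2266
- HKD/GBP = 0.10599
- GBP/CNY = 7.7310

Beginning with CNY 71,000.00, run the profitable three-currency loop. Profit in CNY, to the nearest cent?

Profitable loop is CNY → HKD → GBP → CNY:
CNY 71,000.00 × 1.2266 = HKD 87,088.60
HKD 87,088.60 × 0.10599 = GBP 9,230.52
GBP 9,230.52 × 7.7310 = CNY 71,361.16
Profit = CNY 71,361.16 − CNY 71,000.00

Profit: CNY 361.16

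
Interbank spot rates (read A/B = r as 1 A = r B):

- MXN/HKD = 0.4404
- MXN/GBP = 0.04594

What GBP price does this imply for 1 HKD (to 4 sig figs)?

HKD/GBP = 0.1043

1 HKD ÷ 0.4404 = 2.27066 MXN
2.27066 MXN × 0.04594 = 0.104314 GBP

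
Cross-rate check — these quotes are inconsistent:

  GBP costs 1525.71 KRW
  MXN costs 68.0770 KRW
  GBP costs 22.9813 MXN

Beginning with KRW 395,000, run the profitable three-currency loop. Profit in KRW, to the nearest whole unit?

Profitable loop is KRW → GBP → MXN → KRW:
KRW 395,000 ÷ 1525.71 = GBP 258.90
GBP 258.90 × 22.9813 = MXN 5,949.76
MXN 5,949.76 × 68.0770 = KRW 405,042
Profit = KRW 405,042 − KRW 395,000

Profit: KRW 10,042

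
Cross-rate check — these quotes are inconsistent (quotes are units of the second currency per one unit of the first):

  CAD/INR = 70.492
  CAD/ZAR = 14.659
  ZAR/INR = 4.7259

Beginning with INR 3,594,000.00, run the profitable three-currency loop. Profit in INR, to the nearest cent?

Profit: INR 63,034.29

Profitable loop is INR → ZAR → CAD → INR:
INR 3,594,000.00 ÷ 4.7259 = ZAR 760,490.07
ZAR 760,490.07 ÷ 14.659 = CAD 51,878.71
CAD 51,878.71 × 70.492 = INR 3,657,034.29
Profit = INR 3,657,034.29 − INR 3,594,000.00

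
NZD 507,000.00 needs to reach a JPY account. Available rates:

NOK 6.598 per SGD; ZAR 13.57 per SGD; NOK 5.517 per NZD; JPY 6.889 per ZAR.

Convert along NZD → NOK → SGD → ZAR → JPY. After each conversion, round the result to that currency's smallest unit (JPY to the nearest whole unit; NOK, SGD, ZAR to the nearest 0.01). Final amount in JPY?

NZD 507,000.00 × 5.517 = NOK 2,797,119.00
NOK 2,797,119.00 ÷ 6.598 = SGD 423,934.37
SGD 423,934.37 × 13.57 = ZAR 5,752,789.40
ZAR 5,752,789.40 × 6.889 = JPY 39,630,966

JPY 39,630,966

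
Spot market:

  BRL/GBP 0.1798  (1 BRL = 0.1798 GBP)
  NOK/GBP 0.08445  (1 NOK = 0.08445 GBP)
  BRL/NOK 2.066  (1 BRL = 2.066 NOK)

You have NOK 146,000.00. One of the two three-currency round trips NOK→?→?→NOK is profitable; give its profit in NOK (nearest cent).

Profitable loop is NOK → BRL → GBP → NOK:
NOK 146,000.00 ÷ 2.066 = BRL 70,667.96
BRL 70,667.96 × 0.1798 = GBP 12,706.10
GBP 12,706.10 ÷ 0.08445 = NOK 150,457.06
Profit = NOK 150,457.06 − NOK 146,000.00

Profit: NOK 4,457.06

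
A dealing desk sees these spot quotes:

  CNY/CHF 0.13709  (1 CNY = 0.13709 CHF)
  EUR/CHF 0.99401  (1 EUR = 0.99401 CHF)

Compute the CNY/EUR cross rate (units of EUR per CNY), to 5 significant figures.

1 CNY × 0.13709 = 0.13709 CHF
0.13709 CHF ÷ 0.99401 = 0.137916 EUR

CNY/EUR = 0.13792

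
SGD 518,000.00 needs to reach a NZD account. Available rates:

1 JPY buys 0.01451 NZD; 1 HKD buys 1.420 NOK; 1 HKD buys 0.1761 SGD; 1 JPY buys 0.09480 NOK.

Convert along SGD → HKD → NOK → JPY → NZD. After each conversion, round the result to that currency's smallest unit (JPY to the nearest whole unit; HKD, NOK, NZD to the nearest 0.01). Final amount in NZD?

SGD 518,000.00 ÷ 0.1761 = HKD 2,941,510.51
HKD 2,941,510.51 × 1.420 = NOK 4,176,944.92
NOK 4,176,944.92 ÷ 0.09480 = JPY 44,060,600
JPY 44,060,600 × 0.01451 = NZD 639,319.31

NZD 639,319.31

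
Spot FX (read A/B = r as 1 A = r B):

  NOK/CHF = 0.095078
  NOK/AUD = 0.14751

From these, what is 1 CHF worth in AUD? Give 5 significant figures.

1 CHF ÷ 0.095078 = 10.5177 NOK
10.5177 NOK × 0.14751 = 1.55146 AUD

CHF/AUD = 1.5515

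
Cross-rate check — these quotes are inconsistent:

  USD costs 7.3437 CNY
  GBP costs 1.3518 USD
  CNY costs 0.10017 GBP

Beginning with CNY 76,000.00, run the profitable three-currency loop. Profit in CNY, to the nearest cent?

Profitable loop is CNY → USD → GBP → CNY:
CNY 76,000.00 ÷ 7.3437 = USD 10,349.01
USD 10,349.01 ÷ 1.3518 = GBP 7,655.72
GBP 7,655.72 ÷ 0.10017 = CNY 76,427.31
Profit = CNY 76,427.31 − CNY 76,000.00

Profit: CNY 427.31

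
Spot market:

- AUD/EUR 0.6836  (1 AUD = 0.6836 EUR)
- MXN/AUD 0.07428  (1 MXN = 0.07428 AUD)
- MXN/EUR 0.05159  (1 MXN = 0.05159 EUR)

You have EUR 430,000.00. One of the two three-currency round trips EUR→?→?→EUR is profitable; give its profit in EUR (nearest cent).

Profitable loop is EUR → AUD → MXN → EUR:
EUR 430,000.00 ÷ 0.6836 = AUD 629,022.82
AUD 629,022.82 ÷ 0.07428 = MXN 8,468,266.29
MXN 8,468,266.29 × 0.05159 = EUR 436,877.86
Profit = EUR 436,877.86 − EUR 430,000.00

Profit: EUR 6,877.86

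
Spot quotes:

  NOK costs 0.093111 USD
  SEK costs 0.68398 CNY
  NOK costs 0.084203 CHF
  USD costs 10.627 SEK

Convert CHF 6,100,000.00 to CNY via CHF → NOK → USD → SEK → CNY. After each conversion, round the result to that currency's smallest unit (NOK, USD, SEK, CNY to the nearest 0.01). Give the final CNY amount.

CHF 6,100,000.00 ÷ 0.084203 = NOK 72,443,974.68
NOK 72,443,974.68 × 0.093111 = USD 6,745,330.93
USD 6,745,330.93 × 10.627 = SEK 71,682,631.79
SEK 71,682,631.79 × 0.68398 = CNY 49,029,486.49

CNY 49,029,486.49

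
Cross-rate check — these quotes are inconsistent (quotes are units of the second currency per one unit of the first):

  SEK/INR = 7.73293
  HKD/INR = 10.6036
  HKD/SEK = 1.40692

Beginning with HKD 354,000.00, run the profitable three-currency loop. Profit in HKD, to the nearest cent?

Profit: HKD 9,214.69

Profitable loop is HKD → SEK → INR → HKD:
HKD 354,000.00 × 1.40692 = SEK 498,049.68
SEK 498,049.68 × 7.73293 = INR 3,851,383.31
INR 3,851,383.31 ÷ 10.6036 = HKD 363,214.69
Profit = HKD 363,214.69 − HKD 354,000.00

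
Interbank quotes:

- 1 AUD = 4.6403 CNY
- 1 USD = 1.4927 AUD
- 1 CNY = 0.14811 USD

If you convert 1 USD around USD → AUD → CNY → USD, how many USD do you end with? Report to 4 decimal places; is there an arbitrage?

Around USD → AUD → CNY → USD: 1 × 1.4927 × 4.6403 × 0.14811 = 1.025895
Product > 1; profitable direction is USD → AUD → CNY → USD.

1.0259 (arbitrage exists)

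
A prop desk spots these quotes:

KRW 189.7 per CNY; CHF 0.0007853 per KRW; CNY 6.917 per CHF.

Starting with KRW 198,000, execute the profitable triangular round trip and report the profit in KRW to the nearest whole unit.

Profit: KRW 6,026

Profitable loop is KRW → CHF → CNY → KRW:
KRW 198,000 × 0.0007853 = CHF 155.49
CHF 155.49 × 6.917 = CNY 1,075.52
CNY 1,075.52 × 189.7 = KRW 204,026
Profit = KRW 204,026 − KRW 198,000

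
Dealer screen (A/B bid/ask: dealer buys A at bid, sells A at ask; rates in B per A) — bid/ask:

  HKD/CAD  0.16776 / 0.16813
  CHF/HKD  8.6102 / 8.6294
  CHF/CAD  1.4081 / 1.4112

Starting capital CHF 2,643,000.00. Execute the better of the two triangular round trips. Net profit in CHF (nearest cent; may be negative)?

Best loop CHF → HKD → CAD → CHF:
CHF 2,643,000.00 × 8.6102 (sell CHF at bid) = HKD 22,756,758.60
HKD 22,756,758.60 × 0.16776 (sell HKD at bid) = CAD 3,817,673.82
CAD 3,817,673.82 ÷ 1.4112 (buy CHF at ask) = CHF 2,705,267.73

Net profit: CHF 62,267.73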